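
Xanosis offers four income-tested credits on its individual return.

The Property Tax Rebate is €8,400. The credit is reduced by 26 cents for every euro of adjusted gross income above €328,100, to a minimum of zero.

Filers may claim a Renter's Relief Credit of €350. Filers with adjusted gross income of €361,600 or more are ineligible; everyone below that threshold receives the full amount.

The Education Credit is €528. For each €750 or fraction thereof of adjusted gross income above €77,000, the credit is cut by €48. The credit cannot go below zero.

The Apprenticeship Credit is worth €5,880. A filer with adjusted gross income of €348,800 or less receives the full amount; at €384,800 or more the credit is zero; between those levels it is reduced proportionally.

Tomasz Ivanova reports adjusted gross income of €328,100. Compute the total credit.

€14,630

Property Tax Rebate: €328,100 is at or below the €328,100 threshold, so the full €8,400 applies.
Renter's Relief Credit: €328,100 is below the €361,600 cutoff, so the full €350 applies.
Education Credit: income exceeds €77,000 by €251,100 → 335 increments × €48 = €16,080 ≥ base, so the credit is €0.
Apprenticeship Credit: €328,100 is at or below the €348,800 threshold, so the full €5,880 applies.
Total: €8,400 + €350 + €0 + €5,880 = €14,630.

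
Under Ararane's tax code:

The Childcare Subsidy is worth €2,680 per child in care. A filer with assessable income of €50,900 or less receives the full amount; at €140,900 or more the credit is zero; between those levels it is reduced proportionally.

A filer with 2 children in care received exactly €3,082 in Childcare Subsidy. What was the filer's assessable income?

Full credit = 2 × €2,680 = €5,360.
€3,082 is 3,082/5,360 of the full €5,360, so 2,278/5,360 of the €90,000 range has been used: income = €50,900 + €90,000 × 2,278/5,360 = €89,150.

€89,150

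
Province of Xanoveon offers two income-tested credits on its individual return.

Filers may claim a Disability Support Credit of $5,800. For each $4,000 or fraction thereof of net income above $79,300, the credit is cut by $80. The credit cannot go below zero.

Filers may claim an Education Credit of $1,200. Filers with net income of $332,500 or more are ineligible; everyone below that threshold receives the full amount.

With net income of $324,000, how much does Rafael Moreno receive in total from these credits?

Disability Support Credit: income exceeds $79,300 by $244,700, which is 62 full-or-partial $4,000 increments; reduction = 62 × $80 = $4,960, leaving $840.
Education Credit: $324,000 is below the $332,500 cutoff, so the full $1,200 applies.
Total: $840 + $1,200 = $2,040.

$2,040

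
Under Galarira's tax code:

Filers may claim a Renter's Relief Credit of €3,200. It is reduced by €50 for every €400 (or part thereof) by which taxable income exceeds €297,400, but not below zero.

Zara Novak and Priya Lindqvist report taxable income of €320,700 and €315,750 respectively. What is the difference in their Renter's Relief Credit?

€650

Zara (€320,700): Renter's Relief Credit: income exceeds €297,400 by €23,300, which is 59 full-or-partial €400 increments; reduction = 59 × €50 = €2,950, leaving €250.
Priya (€315,750): Renter's Relief Credit: income exceeds €297,400 by €18,350, which is 46 full-or-partial €400 increments; reduction = 46 × €50 = €2,300, leaving €900.
Difference: |€250 − €900| = €650.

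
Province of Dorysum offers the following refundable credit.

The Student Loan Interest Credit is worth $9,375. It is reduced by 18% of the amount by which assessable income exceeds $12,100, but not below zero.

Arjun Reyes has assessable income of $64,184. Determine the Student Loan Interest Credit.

Student Loan Interest Credit: 18% of the $52,084 excess over $12,100 is $9,375.12 ≥ base, so the credit is $0.

$0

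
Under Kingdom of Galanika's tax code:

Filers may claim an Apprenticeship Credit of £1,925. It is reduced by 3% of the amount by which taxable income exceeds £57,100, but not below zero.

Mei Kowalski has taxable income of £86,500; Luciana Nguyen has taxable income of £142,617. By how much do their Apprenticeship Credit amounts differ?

Mei (£86,500): Apprenticeship Credit: 3% of the £29,400 excess over £57,100 is £882; credit = £1,925 − £882 = £1,043.
Luciana (£142,617): Apprenticeship Credit: 3% of the £85,517 excess over £57,100 is £2,565.51 ≥ base, so the credit is £0.
Difference: |£1,043 − £0| = £1,043.

£1,043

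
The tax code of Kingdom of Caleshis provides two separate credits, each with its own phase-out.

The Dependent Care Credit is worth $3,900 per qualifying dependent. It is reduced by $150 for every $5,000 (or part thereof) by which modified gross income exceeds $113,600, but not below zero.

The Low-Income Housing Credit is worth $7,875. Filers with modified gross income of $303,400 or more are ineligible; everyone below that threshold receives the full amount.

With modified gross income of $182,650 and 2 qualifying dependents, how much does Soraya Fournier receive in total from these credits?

Dependent Care Credit: base = 2 × $3,900 = $7,800. income exceeds $113,600 by $69,050, which is 14 full-or-partial $5,000 increments; reduction = 14 × $150 = $2,100, leaving $5,700.
Low-Income Housing Credit: $182,650 is below the $303,400 cutoff, so the full $7,875 applies.
Total: $5,700 + $7,875 = $13,575.

$13,575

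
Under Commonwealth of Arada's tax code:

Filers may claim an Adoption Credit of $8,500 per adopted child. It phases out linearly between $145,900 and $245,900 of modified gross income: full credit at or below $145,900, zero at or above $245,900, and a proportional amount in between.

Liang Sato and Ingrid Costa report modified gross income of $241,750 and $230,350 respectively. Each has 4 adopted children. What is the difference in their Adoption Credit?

$3,876

Liang ($241,750): Adoption Credit: base = 4 × $8,500 = $34,000. $241,750 is $95,850 into a $100,000 phase-out range, leaving 4,150/100,000 of the credit: $34,000 × 4,150/100,000 = $1,411.
Ingrid ($230,350): Adoption Credit: base = 4 × $8,500 = $34,000. $230,350 is $84,450 into a $100,000 phase-out range, leaving 15,550/100,000 of the credit: $34,000 × 15,550/100,000 = $5,287.
Difference: |$1,411 − $5,287| = $3,876.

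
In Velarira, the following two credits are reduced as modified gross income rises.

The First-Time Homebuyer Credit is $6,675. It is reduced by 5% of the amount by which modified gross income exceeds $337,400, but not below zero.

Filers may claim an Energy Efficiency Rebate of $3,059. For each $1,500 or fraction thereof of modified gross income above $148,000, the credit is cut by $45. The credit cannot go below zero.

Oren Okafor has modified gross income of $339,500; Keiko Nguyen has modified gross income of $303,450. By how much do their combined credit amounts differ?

$105

Oren ($339,500): First-Time Homebuyer Credit: 5% of the $2,100 excess over $337,400 is $105; credit = $6,675 − $105 = $6,570. Energy Efficiency Rebate: income exceeds $148,000 by $191,500 → 128 increments × $45 = $5,760 ≥ base, so the credit is $0. total $6,570 + $0 = $6,570
Keiko ($303,450): First-Time Homebuyer Credit: $303,450 is at or below the $337,400 threshold, so the full $6,675 applies. Energy Efficiency Rebate: income exceeds $148,000 by $155,450 → 104 increments × $45 = $4,680 ≥ base, so the credit is $0. total $6,675 + $0 = $6,675
Difference: |$6,570 − $6,675| = $105.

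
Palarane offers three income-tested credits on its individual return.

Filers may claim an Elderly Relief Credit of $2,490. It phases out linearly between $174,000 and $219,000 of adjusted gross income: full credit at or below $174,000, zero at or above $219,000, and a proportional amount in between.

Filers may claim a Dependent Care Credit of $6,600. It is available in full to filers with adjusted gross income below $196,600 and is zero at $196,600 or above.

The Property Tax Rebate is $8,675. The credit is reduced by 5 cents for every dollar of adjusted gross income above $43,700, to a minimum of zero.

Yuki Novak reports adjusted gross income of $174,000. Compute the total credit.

Elderly Relief Credit: $174,000 is at or below the $174,000 threshold, so the full $2,490 applies.
Dependent Care Credit: $174,000 is below the $196,600 cutoff, so the full $6,600 applies.
Property Tax Rebate: 5% of the $130,300 excess over $43,700 is $6,515; credit = $8,675 − $6,515 = $2,160.
Total: $2,490 + $6,600 + $2,160 = $11,250.

$11,250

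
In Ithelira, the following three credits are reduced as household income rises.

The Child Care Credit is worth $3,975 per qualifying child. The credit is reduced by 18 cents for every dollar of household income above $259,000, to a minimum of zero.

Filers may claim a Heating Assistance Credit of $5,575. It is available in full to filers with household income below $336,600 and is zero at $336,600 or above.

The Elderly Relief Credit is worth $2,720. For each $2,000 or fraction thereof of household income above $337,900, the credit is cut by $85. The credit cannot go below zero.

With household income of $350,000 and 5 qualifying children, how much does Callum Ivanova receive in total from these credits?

$5,620

Child Care Credit: base = 5 × $3,975 = $19,875. 18% of the $91,000 excess over $259,000 is $16,380; credit = $19,875 − $16,380 = $3,495.
Heating Assistance Credit: $350,000 meets or exceeds the $336,600 cutoff, so the credit is $0.
Elderly Relief Credit: income exceeds $337,900 by $12,100, which is 7 full-or-partial $2,000 increments; reduction = 7 × $85 = $595, leaving $2,125.
Total: $3,495 + $0 + $2,125 = $5,620.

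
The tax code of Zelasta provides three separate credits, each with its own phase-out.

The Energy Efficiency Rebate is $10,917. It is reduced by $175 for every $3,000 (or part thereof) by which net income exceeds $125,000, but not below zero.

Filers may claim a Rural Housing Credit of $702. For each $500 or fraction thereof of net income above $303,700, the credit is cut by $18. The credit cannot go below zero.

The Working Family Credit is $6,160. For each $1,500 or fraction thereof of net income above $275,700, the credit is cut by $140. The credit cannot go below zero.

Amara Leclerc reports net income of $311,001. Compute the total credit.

Energy Efficiency Rebate: income exceeds $125,000 by $186,001 → 63 increments × $175 = $11,025 ≥ base, so the credit is $0.
Rural Housing Credit: income exceeds $303,700 by $7,301, which is 15 full-or-partial $500 increments; reduction = 15 × $18 = $270, leaving $432.
Working Family Credit: income exceeds $275,700 by $35,301, which is 24 full-or-partial $1,500 increments; reduction = 24 × $140 = $3,360, leaving $2,800.
Total: $0 + $432 + $2,800 = $3,232.

$3,232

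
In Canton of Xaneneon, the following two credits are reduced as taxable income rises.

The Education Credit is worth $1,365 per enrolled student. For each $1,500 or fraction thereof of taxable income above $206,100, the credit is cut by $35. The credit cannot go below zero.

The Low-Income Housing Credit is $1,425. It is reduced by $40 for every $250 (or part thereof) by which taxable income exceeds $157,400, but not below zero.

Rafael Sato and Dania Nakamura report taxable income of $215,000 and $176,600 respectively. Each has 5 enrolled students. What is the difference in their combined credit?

Rafael ($215,000): Education Credit: base = 5 × $1,365 = $6,825. income exceeds $206,100 by $8,900, which is 6 full-or-partial $1,500 increments; reduction = 6 × $35 = $210, leaving $6,615. Low-Income Housing Credit: income exceeds $157,400 by $57,600 → 231 increments × $40 = $9,240 ≥ base, so the credit is $0. total $6,615 + $0 = $6,615
Dania ($176,600): Education Credit: base = 5 × $1,365 = $6,825. $176,600 is at or below the $206,100 threshold, so the full $6,825 applies. Low-Income Housing Credit: income exceeds $157,400 by $19,200 → 77 increments × $40 = $3,080 ≥ base, so the credit is $0. total $6,825 + $0 = $6,825
Difference: |$6,615 − $6,825| = $210.

$210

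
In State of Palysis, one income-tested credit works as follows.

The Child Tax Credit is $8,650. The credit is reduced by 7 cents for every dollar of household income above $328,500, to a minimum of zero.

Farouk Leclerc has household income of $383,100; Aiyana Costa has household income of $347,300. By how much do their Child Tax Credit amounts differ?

Farouk ($383,100): Child Tax Credit: 7% of the $54,600 excess over $328,500 is $3,822; credit = $8,650 − $3,822 = $4,828.
Aiyana ($347,300): Child Tax Credit: 7% of the $18,800 excess over $328,500 is $1,316; credit = $8,650 − $1,316 = $7,334.
Difference: |$4,828 − $7,334| = $2,506.

$2,506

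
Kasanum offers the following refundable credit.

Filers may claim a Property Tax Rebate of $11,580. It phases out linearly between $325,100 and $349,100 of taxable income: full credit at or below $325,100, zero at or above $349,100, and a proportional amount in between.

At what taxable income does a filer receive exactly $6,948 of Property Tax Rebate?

$334,700

$6,948 is 6,948/11,580 of the full $11,580, so 4,632/11,580 of the $24,000 range has been used: income = $325,100 + $24,000 × 4,632/11,580 = $334,700.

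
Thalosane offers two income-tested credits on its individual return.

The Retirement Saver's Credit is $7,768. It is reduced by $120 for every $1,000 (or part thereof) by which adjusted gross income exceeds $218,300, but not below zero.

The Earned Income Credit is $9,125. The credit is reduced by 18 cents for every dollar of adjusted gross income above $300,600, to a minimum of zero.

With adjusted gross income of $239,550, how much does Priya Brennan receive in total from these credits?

Retirement Saver's Credit: income exceeds $218,300 by $21,250, which is 22 full-or-partial $1,000 increments; reduction = 22 × $120 = $2,640, leaving $5,128.
Earned Income Credit: $239,550 is at or below the $300,600 threshold, so the full $9,125 applies.
Total: $5,128 + $9,125 = $14,253.

$14,253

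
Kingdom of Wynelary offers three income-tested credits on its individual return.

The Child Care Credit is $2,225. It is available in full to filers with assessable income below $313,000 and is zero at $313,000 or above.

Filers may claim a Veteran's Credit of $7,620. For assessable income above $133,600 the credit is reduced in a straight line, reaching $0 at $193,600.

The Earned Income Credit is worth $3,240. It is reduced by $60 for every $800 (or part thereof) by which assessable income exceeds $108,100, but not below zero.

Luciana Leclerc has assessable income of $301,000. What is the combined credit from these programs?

$2,225

Child Care Credit: $301,000 is below the $313,000 cutoff, so the full $2,225 applies.
Veteran's Credit: $301,000 is at or above $193,600, so the credit is $0.
Earned Income Credit: income exceeds $108,100 by $192,900 → 242 increments × $60 = $14,520 ≥ base, so the credit is $0.
Total: $2,225 + $0 + $0 = $2,225.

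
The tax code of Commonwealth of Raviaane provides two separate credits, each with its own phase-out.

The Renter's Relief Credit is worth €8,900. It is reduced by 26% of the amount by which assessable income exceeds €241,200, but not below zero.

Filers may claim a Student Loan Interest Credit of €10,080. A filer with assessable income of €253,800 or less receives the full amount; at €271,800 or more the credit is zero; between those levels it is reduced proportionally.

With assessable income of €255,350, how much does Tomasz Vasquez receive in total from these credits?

€14,433

Renter's Relief Credit: 26% of the €14,150 excess over €241,200 is €3,679; credit = €8,900 − €3,679 = €5,221.
Student Loan Interest Credit: €255,350 is €1,550 into a €18,000 phase-out range, leaving 16,450/18,000 of the credit: €10,080 × 16,450/18,000 = €9,212.
Total: €5,221 + €9,212 = €14,433.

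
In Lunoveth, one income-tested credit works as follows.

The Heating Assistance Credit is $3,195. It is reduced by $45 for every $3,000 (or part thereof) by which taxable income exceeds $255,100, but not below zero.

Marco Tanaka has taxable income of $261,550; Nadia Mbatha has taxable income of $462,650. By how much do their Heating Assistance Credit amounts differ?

$3,015

Marco ($261,550): Heating Assistance Credit: income exceeds $255,100 by $6,450, which is 3 full-or-partial $3,000 increments; reduction = 3 × $45 = $135, leaving $3,060.
Nadia ($462,650): Heating Assistance Credit: income exceeds $255,100 by $207,550, which is 70 full-or-partial $3,000 increments; reduction = 70 × $45 = $3,150, leaving $45.
Difference: |$3,060 − $45| = $3,015.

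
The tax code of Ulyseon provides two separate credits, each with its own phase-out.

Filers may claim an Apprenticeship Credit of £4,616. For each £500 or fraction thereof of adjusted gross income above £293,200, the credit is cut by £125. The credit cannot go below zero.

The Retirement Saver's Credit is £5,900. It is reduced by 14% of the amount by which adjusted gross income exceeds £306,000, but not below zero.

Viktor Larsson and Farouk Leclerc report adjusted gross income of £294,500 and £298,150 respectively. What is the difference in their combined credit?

£875

Viktor (£294,500): Apprenticeship Credit: income exceeds £293,200 by £1,300, which is 3 full-or-partial £500 increments; reduction = 3 × £125 = £375, leaving £4,241. Retirement Saver's Credit: £294,500 is at or below the £306,000 threshold, so the full £5,900 applies. total £4,241 + £5,900 = £10,141
Farouk (£298,150): Apprenticeship Credit: income exceeds £293,200 by £4,950, which is 10 full-or-partial £500 increments; reduction = 10 × £125 = £1,250, leaving £3,366. Retirement Saver's Credit: £298,150 is at or below the £306,000 threshold, so the full £5,900 applies. total £3,366 + £5,900 = £9,266
Difference: |£10,141 − £9,266| = £875.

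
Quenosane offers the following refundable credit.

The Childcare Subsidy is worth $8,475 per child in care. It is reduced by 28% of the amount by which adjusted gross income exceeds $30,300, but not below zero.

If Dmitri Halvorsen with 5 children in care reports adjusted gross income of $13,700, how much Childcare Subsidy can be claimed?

Childcare Subsidy: base = 5 × $8,475 = $42,375. $13,700 is at or below the $30,300 threshold, so the full $42,375 applies.

$42,375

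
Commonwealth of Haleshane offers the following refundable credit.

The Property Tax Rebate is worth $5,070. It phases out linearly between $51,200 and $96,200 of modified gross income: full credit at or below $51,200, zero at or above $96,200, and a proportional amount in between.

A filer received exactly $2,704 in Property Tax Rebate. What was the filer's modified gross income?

$2,704 is 2,704/5,070 of the full $5,070, so 2,366/5,070 of the $45,000 range has been used: income = $51,200 + $45,000 × 2,366/5,070 = $72,200.

$72,200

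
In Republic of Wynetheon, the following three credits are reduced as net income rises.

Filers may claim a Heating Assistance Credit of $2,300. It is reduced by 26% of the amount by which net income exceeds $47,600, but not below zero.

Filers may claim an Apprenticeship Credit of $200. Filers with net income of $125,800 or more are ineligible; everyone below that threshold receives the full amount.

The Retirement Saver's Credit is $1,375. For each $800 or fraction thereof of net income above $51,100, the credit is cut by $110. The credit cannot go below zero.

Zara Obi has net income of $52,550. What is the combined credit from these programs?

Heating Assistance Credit: 26% of the $4,950 excess over $47,600 is $1,287; credit = $2,300 − $1,287 = $1,013.
Apprenticeship Credit: $52,550 is below the $125,800 cutoff, so the full $200 applies.
Retirement Saver's Credit: income exceeds $51,100 by $1,450, which is 2 full-or-partial $800 increments; reduction = 2 × $110 = $220, leaving $1,155.
Total: $1,013 + $200 + $1,155 = $2,368.

$2,368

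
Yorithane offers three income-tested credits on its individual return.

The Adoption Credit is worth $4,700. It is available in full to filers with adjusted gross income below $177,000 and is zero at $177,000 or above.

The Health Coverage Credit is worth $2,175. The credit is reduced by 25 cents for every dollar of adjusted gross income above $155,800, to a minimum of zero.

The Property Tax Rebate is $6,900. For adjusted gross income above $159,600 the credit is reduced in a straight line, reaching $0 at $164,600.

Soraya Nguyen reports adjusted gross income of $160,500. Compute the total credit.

$11,358

Adoption Credit: $160,500 is below the $177,000 cutoff, so the full $4,700 applies.
Health Coverage Credit: 25% of the $4,700 excess over $155,800 is $1,175; credit = $2,175 − $1,175 = $1,000.
Property Tax Rebate: $160,500 is $900 into a $5,000 phase-out range, leaving 4,100/5,000 of the credit: $6,900 × 4,100/5,000 = $5,658.
Total: $4,700 + $1,000 + $5,658 = $11,358.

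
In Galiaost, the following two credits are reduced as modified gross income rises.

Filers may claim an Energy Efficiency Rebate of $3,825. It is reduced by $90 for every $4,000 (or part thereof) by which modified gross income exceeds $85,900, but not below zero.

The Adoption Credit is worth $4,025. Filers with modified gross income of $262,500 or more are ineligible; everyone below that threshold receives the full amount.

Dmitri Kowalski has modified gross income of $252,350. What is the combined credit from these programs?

Energy Efficiency Rebate: income exceeds $85,900 by $166,450, which is 42 full-or-partial $4,000 increments; reduction = 42 × $90 = $3,780, leaving $45.
Adoption Credit: $252,350 is below the $262,500 cutoff, so the full $4,025 applies.
Total: $45 + $4,025 = $4,070.

$4,070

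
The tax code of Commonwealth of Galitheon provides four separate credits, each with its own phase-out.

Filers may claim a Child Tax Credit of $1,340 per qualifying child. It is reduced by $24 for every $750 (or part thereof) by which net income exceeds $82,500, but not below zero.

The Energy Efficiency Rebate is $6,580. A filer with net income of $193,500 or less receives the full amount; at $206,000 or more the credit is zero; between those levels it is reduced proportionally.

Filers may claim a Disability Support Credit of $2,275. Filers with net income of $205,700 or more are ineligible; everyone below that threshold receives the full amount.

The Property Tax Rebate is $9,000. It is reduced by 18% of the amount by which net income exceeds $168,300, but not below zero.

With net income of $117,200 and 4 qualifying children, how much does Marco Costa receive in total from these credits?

$22,087

Child Tax Credit: base = 4 × $1,340 = $5,360. income exceeds $82,500 by $34,700, which is 47 full-or-partial $750 increments; reduction = 47 × $24 = $1,128, leaving $4,232.
Energy Efficiency Rebate: $117,200 is at or below the $193,500 threshold, so the full $6,580 applies.
Disability Support Credit: $117,200 is below the $205,700 cutoff, so the full $2,275 applies.
Property Tax Rebate: $117,200 is at or below the $168,300 threshold, so the full $9,000 applies.
Total: $4,232 + $6,580 + $2,275 + $9,000 = $22,087.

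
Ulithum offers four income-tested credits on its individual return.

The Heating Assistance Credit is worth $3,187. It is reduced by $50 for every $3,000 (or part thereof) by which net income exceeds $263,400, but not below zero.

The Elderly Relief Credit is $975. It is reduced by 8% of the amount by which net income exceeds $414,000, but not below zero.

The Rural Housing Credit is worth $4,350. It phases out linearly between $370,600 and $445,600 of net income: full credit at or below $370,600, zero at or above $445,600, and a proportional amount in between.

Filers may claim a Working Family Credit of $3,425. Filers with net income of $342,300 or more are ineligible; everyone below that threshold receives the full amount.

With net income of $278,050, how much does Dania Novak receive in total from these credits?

Heating Assistance Credit: income exceeds $263,400 by $14,650, which is 5 full-or-partial $3,000 increments; reduction = 5 × $50 = $250, leaving $2,937.
Elderly Relief Credit: $278,050 is at or below the $414,000 threshold, so the full $975 applies.
Rural Housing Credit: $278,050 is at or below the $370,600 threshold, so the full $4,350 applies.
Working Family Credit: $278,050 is below the $342,300 cutoff, so the full $3,425 applies.
Total: $2,937 + $975 + $4,350 + $3,425 = $11,687.

$11,687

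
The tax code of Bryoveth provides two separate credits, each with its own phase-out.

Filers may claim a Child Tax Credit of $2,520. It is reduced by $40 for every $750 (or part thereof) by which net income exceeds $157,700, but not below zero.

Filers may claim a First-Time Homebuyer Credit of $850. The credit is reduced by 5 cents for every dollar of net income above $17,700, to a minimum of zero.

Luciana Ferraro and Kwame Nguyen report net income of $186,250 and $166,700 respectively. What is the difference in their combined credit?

Luciana ($186,250): Child Tax Credit: income exceeds $157,700 by $28,550, which is 39 full-or-partial $750 increments; reduction = 39 × $40 = $1,560, leaving $960. First-Time Homebuyer Credit: 5% of the $168,550 excess over $17,700 is $8,427.50 ≥ base, so the credit is $0. total $960 + $0 = $960
Kwame ($166,700): Child Tax Credit: income exceeds $157,700 by $9,000, which is 12 full-or-partial $750 increments; reduction = 12 × $40 = $480, leaving $2,040. First-Time Homebuyer Credit: 5% of the $149,000 excess over $17,700 is $7,450 ≥ base, so the credit is $0. total $2,040 + $0 = $2,040
Difference: |$960 − $2,040| = $1,080.

$1,080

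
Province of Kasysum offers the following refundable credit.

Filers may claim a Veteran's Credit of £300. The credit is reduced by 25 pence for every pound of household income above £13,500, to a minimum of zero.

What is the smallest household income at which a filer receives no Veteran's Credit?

£14,700

The credit falls by 25% of each pound above £13,500, so it reaches zero when the excess is £300 / 25% = £1,200: income = £13,500 + £1,200 = £14,700.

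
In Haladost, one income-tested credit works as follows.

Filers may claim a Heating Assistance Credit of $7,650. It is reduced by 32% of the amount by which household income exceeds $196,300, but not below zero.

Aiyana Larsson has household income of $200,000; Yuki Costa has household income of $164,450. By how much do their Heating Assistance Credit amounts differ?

Aiyana ($200,000): Heating Assistance Credit: 32% of the $3,700 excess over $196,300 is $1,184; credit = $7,650 − $1,184 = $6,466.
Yuki ($164,450): Heating Assistance Credit: $164,450 is at or below the $196,300 threshold, so the full $7,650 applies.
Difference: |$6,466 − $7,650| = $1,184.

$1,184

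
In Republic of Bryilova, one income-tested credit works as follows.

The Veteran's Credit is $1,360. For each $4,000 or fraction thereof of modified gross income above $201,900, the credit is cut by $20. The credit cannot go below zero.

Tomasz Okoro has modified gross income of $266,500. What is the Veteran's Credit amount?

$1,020

Veteran's Credit: income exceeds $201,900 by $64,600, which is 17 full-or-partial $4,000 increments; reduction = 17 × $20 = $340, leaving $1,020.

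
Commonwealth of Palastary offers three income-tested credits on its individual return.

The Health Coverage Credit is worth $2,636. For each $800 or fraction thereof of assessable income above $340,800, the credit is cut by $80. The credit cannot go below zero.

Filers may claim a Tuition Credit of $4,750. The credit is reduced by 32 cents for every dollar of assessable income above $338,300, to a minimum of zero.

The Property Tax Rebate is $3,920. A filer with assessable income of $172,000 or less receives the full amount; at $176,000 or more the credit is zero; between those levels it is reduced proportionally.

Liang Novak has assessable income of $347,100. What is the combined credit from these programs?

$3,930

Health Coverage Credit: income exceeds $340,800 by $6,300, which is 8 full-or-partial $800 increments; reduction = 8 × $80 = $640, leaving $1,996.
Tuition Credit: 32% of the $8,800 excess over $338,300 is $2,816; credit = $4,750 − $2,816 = $1,934.
Property Tax Rebate: $347,100 is at or above $176,000, so the credit is $0.
Total: $1,996 + $1,934 + $0 = $3,930.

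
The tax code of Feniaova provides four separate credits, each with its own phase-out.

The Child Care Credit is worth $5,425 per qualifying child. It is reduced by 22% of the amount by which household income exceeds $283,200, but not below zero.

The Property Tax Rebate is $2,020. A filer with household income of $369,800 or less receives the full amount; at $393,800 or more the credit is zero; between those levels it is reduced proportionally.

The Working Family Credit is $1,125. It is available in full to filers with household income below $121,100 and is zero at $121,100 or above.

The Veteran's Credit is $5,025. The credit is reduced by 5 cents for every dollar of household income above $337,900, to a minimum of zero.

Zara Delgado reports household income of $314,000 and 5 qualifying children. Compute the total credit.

$27,394

Child Care Credit: base = 5 × $5,425 = $27,125. 22% of the $30,800 excess over $283,200 is $6,776; credit = $27,125 − $6,776 = $20,349.
Property Tax Rebate: $314,000 is at or below the $369,800 threshold, so the full $2,020 applies.
Working Family Credit: $314,000 meets or exceeds the $121,100 cutoff, so the credit is $0.
Veteran's Credit: $314,000 is at or below the $337,900 threshold, so the full $5,025 applies.
Total: $20,349 + $2,020 + $0 + $5,025 = $27,394.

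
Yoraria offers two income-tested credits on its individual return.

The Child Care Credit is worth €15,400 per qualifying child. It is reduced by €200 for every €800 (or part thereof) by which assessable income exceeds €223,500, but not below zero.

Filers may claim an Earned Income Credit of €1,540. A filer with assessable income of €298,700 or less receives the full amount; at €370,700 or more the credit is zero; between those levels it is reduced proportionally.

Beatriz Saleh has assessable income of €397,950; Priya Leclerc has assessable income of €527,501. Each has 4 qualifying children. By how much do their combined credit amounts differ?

Beatriz (€397,950): Child Care Credit: base = 4 × €15,400 = €61,600. income exceeds €223,500 by €174,450, which is 219 full-or-partial €800 increments; reduction = 219 × €200 = €43,800, leaving €17,800. Earned Income Credit: €397,950 is at or above €370,700, so the credit is €0. total €17,800 + €0 = €17,800
Priya (€527,501): Child Care Credit: base = 4 × €15,400 = €61,600. income exceeds €223,500 by €304,001 → 381 increments × €200 = €76,200 ≥ base, so the credit is €0. Earned Income Credit: €527,501 is at or above €370,700, so the credit is €0. total €0 + €0 = €0
Difference: |€17,800 − €0| = €17,800.

€17,800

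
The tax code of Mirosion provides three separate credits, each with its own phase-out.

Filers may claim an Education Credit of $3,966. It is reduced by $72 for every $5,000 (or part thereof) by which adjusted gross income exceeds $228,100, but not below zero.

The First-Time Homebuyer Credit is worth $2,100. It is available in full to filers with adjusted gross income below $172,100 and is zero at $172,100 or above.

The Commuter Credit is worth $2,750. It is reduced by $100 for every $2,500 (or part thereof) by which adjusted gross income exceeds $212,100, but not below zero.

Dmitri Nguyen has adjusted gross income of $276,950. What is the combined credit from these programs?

$3,396

Education Credit: income exceeds $228,100 by $48,850, which is 10 full-or-partial $5,000 increments; reduction = 10 × $72 = $720, leaving $3,246.
First-Time Homebuyer Credit: $276,950 meets or exceeds the $172,100 cutoff, so the credit is $0.
Commuter Credit: income exceeds $212,100 by $64,850, which is 26 full-or-partial $2,500 increments; reduction = 26 × $100 = $2,600, leaving $150.
Total: $3,246 + $0 + $150 = $3,396.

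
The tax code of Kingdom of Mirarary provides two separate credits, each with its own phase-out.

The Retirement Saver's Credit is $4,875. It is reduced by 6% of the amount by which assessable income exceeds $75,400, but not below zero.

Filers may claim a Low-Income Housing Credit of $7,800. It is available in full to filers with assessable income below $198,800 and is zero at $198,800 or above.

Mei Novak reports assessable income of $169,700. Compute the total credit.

Retirement Saver's Credit: 6% of the $94,300 excess over $75,400 is $5,658 ≥ base, so the credit is $0.
Low-Income Housing Credit: $169,700 is below the $198,800 cutoff, so the full $7,800 applies.
Total: $0 + $7,800 = $7,800.

$7,800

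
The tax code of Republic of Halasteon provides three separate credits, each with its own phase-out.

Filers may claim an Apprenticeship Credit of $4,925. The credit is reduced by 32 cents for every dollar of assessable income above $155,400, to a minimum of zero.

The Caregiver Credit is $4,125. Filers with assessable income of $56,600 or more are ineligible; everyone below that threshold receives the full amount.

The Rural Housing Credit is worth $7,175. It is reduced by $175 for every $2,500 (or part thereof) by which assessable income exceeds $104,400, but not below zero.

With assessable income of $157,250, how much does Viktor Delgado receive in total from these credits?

Apprenticeship Credit: 32% of the $1,850 excess over $155,400 is $592; credit = $4,925 − $592 = $4,333.
Caregiver Credit: $157,250 meets or exceeds the $56,600 cutoff, so the credit is $0.
Rural Housing Credit: income exceeds $104,400 by $52,850, which is 22 full-or-partial $2,500 increments; reduction = 22 × $175 = $3,850, leaving $3,325.
Total: $4,333 + $0 + $3,325 = $7,658.

$7,658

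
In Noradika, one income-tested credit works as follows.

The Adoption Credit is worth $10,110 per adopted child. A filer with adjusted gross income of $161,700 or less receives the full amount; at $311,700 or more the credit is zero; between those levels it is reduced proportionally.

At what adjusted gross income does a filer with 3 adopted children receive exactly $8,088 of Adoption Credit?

Full credit = 3 × $10,110 = $30,330.
$8,088 is 8,088/30,330 of the full $30,330, so 22,242/30,330 of the $150,000 range has been used: income = $161,700 + $150,000 × 22,242/30,330 = $271,700.

$271,700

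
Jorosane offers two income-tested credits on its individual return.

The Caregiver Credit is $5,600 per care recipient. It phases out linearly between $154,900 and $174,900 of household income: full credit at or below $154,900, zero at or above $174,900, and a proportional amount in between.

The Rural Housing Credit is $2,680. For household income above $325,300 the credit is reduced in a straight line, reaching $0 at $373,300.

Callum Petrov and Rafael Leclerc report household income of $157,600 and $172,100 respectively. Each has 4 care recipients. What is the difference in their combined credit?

$16,240

Callum ($157,600): Caregiver Credit: base = 4 × $5,600 = $22,400. $157,600 is $2,700 into a $20,000 phase-out range, leaving 17,300/20,000 of the credit: $22,400 × 17,300/20,000 = $19,376. Rural Housing Credit: $157,600 is at or below the $325,300 threshold, so the full $2,680 applies. total $19,376 + $2,680 = $22,056
Rafael ($172,100): Caregiver Credit: base = 4 × $5,600 = $22,400. $172,100 is $17,200 into a $20,000 phase-out range, leaving 2,800/20,000 of the credit: $22,400 × 2,800/20,000 = $3,136. Rural Housing Credit: $172,100 is at or below the $325,300 threshold, so the full $2,680 applies. total $3,136 + $2,680 = $5,816
Difference: |$22,056 − $5,816| = $16,240.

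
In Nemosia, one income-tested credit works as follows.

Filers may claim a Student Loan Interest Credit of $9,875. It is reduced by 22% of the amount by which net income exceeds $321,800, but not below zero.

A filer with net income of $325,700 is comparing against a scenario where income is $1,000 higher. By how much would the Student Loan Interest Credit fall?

$220

At $325,700 — 22% of the $3,900 excess over $321,800 is $858; credit = $9,875 − $858 = $9,017.
At $326,700 — 22% of the $4,900 excess over $321,800 is $1,078; credit = $9,875 − $1,078 = $8,797.
Lost: $9,017 − $8,797 = $220.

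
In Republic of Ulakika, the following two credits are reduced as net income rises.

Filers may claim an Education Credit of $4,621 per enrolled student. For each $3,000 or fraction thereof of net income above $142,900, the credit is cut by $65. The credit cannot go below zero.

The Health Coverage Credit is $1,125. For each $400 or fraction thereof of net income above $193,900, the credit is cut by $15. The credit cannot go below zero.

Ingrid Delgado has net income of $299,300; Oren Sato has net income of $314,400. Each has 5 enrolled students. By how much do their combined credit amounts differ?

Ingrid ($299,300): Education Credit: base = 5 × $4,621 = $23,105. income exceeds $142,900 by $156,400, which is 53 full-or-partial $3,000 increments; reduction = 53 × $65 = $3,445, leaving $19,660. Health Coverage Credit: income exceeds $193,900 by $105,400 → 264 increments × $15 = $3,960 ≥ base, so the credit is $0. total $19,660 + $0 = $19,660
Oren ($314,400): Education Credit: base = 5 × $4,621 = $23,105. income exceeds $142,900 by $171,500, which is 58 full-or-partial $3,000 increments; reduction = 58 × $65 = $3,770, leaving $19,335. Health Coverage Credit: income exceeds $193,900 by $120,500 → 302 increments × $15 = $4,530 ≥ base, so the credit is $0. total $19,335 + $0 = $19,335
Difference: |$19,660 − $19,335| = $325.

$325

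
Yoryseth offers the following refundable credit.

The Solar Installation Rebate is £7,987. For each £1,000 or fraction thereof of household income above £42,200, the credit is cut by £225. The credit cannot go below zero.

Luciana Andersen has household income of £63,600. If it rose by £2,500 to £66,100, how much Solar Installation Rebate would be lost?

At £63,600 — income exceeds £42,200 by £21,400, which is 22 full-or-partial £1,000 increments; reduction = 22 × £225 = £4,950, leaving £3,037.
At £66,100 — income exceeds £42,200 by £23,900, which is 24 full-or-partial £1,000 increments; reduction = 24 × £225 = £5,400, leaving £2,587.
Lost: £3,037 − £2,587 = £450.

£450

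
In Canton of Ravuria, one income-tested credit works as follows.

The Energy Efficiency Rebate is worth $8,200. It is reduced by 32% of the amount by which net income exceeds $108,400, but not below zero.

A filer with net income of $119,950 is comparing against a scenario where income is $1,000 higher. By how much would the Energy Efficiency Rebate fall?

At $119,950 — 32% of the $11,550 excess over $108,400 is $3,696; credit = $8,200 − $3,696 = $4,504.
At $120,950 — 32% of the $12,550 excess over $108,400 is $4,016; credit = $8,200 − $4,016 = $4,184.
Lost: $4,504 − $4,184 = $320.

$320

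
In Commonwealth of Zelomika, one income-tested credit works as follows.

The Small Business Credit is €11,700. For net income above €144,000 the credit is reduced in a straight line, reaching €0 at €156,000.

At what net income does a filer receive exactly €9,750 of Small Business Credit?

€146,000

€9,750 is 9,750/11,700 of the full €11,700, so 1,950/11,700 of the €12,000 range has been used: income = €144,000 + €12,000 × 1,950/11,700 = €146,000.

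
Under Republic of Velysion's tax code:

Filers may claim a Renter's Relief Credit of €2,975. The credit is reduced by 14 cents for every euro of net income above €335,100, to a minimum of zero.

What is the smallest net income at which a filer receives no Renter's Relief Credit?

€356,350

The credit falls by 14% of each euro above €335,100, so it reaches zero when the excess is €2,975 / 14% = €21,250: income = €335,100 + €21,250 = €356,350.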